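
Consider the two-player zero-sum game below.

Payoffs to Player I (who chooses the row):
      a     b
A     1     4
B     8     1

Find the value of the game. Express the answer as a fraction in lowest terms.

31/10

Row minima are 1 and 1, so Player I's maximin is 1; column maxima are 8 and 4, so Player II's minimax is 4. These differ, so the equilibrium is in mixed strategies.
Let Player I play A with probability p. Player II is indifferent when p + 8(1−p) = 4p + (1−p), giving p = 7/10.
Let Player II play a with probability q. Player I is indifferent when q + 4(1−q) = 8q + (1−q), giving q = 3/10.
The value is 1·(3/10) + (4)·(7/10) = 31/10.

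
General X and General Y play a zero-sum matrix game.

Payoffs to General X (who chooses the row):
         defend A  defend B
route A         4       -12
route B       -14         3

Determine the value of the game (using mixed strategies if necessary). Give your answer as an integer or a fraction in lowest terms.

-52/11

Row minima are -12 and -14, so General X's maximin is -12; column maxima are 4 and 3, so General Y's minimax is 3. These differ, so the equilibrium is in mixed strategies.
Let General X play route A with probability p. General Y is indifferent when 4p − 14(1−p) = −12p + 3(1−p), giving p = 17/33.
Let General Y play defend A with probability q. General X is indifferent when 4q − 12(1−q) = −14q + 3(1−q), giving q = 5/11.
The value is 4·(5/11) + (-12)·(6/11) = -52/11.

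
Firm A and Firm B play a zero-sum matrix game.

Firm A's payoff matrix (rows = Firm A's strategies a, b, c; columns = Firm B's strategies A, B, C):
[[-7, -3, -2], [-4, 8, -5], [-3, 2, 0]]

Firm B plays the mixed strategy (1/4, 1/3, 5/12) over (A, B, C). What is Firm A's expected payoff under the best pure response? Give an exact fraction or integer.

-1/12

a: (-7)·(1/4) + (-3)·(1/3) + (-2)·(5/12) = -43/12.
b: (-4)·(1/4) + (8)·(1/3) + (-5)·(5/12) = -5/12.
c: (-3)·(1/4) + (2)·(1/3) + (0)·(5/12) = -1/12.
The best pure response is c with expected payoff -1/12.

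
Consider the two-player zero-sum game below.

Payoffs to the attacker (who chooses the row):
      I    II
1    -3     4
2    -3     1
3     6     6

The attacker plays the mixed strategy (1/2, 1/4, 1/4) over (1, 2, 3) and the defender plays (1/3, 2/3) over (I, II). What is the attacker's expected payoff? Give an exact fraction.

9/4

Against (1/3, 2/3), each row's expected payoff is 1: 5/3; 2: -1/3; 3: 6.
Taking the (1/2, 1/4, 1/4)-weighted average: (1/2)·(5/3) + (1/4)·(-1/3) + (1/4)·(6) = 9/4.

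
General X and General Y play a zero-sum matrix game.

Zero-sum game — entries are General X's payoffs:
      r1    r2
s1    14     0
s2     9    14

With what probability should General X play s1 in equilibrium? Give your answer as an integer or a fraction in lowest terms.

Row minima are 0 and 9, so General X's maximin is 9; column maxima are 14 and 14, so General Y's minimax is 14. These differ, so the equilibrium is in mixed strategies.
Let General X play s1 with probability p. General Y is indifferent when 14p + 9(1−p) = 14(1−p), giving p = 5/19.

5/19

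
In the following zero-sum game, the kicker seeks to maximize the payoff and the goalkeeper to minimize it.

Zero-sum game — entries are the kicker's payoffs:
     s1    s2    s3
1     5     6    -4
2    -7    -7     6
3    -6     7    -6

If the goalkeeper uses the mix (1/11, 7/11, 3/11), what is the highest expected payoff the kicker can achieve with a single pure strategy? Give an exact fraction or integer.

1: (5)·(1/11) + (6)·(7/11) + (-4)·(3/11) = 35/11.
2: (-7)·(1/11) + (-7)·(7/11) + (6)·(3/11) = -38/11.
3: (-6)·(1/11) + (7)·(7/11) + (-6)·(3/11) = 25/11.
The best pure response is 1 with expected payoff 35/11.

35/11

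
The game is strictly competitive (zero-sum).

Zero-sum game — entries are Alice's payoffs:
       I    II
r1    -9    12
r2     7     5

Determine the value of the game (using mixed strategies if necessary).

129/23

Row minima are -9 and 5, so Alice's maximin is 5; column maxima are 7 and 12, so Bob's minimax is 7. These differ, so the equilibrium is in mixed strategies.
Let Alice play r1 with probability p. Bob is indifferent when −9p + 7(1−p) = 12p + 5(1−p), giving p = 2/23.
Let Bob play I with probability q. Alice is indifferent when −9q + 12(1−q) = 7q + 5(1−q), giving q = 7/23.
The value is -9·(7/23) + (12)·(16/23) = 129/23.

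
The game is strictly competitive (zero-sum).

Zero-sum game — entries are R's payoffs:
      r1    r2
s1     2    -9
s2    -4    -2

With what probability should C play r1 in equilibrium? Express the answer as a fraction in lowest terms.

7/13

Row minima are -9 and -4, so R's maximin is -4; column maxima are 2 and -2, so C's minimax is -2. These differ, so the equilibrium is in mixed strategies.
Let C play r1 with probability q. R is indifferent when 2q − 9(1−q) = −4q − 2(1−q), giving q = 7/13.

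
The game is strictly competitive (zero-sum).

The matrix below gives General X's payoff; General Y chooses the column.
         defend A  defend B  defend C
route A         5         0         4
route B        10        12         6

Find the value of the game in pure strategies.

6

Row minima: 0, 6 → General X's maximin is 6.
Column maxima: 10, 12, 6 → General Y's minimax is 6.
They coincide at (route B, defend C), so the value is 6.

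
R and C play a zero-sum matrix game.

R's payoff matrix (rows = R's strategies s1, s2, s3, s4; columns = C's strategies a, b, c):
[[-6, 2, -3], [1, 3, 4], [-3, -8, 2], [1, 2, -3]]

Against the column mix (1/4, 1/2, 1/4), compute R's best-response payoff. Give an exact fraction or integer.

11/4

s1: (-6)·(1/4) + (2)·(1/2) + (-3)·(1/4) = -5/4.
s2: (1)·(1/4) + (3)·(1/2) + (4)·(1/4) = 11/4.
s3: (-3)·(1/4) + (-8)·(1/2) + (2)·(1/4) = -17/4.
s4: (1)·(1/4) + (2)·(1/2) + (-3)·(1/4) = 1/2.
The best pure response is s2 with expected payoff 11/4.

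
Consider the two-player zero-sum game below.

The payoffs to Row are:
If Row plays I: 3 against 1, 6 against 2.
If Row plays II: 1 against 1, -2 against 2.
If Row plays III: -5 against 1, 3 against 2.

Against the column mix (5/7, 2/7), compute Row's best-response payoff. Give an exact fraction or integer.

I: (3)·(5/7) + (6)·(2/7) = 27/7.
II: (1)·(5/7) + (-2)·(2/7) = 1/7.
III: (-5)·(5/7) + (3)·(2/7) = -19/7.
The best pure response is I with expected payoff 27/7.

27/7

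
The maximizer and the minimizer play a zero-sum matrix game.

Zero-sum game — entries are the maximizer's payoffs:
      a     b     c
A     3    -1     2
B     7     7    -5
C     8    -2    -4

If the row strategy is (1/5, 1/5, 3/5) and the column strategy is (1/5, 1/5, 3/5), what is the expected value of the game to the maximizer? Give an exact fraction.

-11/25

Against (1/5, 1/5, 3/5), each row's expected payoff is A: 8/5; B: -1/5; C: -6/5.
Taking the (1/5, 1/5, 3/5)-weighted average: (1/5)·(8/5) + (1/5)·(-1/5) + (3/5)·(-6/5) = -11/25.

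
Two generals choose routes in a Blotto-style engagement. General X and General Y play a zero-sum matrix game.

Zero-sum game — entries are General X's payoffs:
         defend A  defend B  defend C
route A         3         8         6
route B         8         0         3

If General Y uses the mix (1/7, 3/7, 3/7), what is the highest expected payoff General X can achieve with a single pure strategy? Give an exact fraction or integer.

route A: (3)·(1/7) + (8)·(3/7) + (6)·(3/7) = 45/7.
route B: (8)·(1/7) + (0)·(3/7) + (3)·(3/7) = 17/7.
The best pure response is route A with expected payoff 45/7.

45/7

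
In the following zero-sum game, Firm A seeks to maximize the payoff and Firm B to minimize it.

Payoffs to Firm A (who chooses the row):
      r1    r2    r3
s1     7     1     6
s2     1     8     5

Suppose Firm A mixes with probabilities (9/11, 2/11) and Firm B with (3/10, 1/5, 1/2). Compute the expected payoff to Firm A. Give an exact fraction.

113/22

Against (3/10, 1/5, 1/2), each row's expected payoff is s1: 53/10; s2: 22/5.
Taking the (9/11, 2/11)-weighted average: (9/11)·(53/10) + (2/11)·(22/5) = 113/22.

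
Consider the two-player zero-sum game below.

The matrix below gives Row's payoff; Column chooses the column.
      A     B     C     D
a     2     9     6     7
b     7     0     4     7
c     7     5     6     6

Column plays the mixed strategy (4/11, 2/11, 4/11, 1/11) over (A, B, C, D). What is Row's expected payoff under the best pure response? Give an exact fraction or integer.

68/11

a: (2)·(4/11) + (9)·(2/11) + (6)·(4/11) + (7)·(1/11) = 57/11.
b: (7)·(4/11) + (0)·(2/11) + (4)·(4/11) + (7)·(1/11) = 51/11.
c: (7)·(4/11) + (5)·(2/11) + (6)·(4/11) + (6)·(1/11) = 68/11.
The best pure response is c with expected payoff 68/11.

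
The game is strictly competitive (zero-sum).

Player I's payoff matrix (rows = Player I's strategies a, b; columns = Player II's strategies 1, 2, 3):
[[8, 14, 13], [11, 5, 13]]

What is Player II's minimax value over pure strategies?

The worst case (largest entry) in each column is 1: 11, 2: 14, 3: 13.
The best (smallest) of these is 11.

11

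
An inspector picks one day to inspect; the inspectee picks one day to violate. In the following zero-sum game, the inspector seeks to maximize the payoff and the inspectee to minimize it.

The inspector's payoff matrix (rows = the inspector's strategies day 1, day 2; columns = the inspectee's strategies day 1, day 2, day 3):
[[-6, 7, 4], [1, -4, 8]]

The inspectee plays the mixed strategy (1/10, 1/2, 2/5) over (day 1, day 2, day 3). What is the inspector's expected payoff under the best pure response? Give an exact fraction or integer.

9/2

day 1: (-6)·(1/10) + (7)·(1/2) + (4)·(2/5) = 9/2.
day 2: (1)·(1/10) + (-4)·(1/2) + (8)·(2/5) = 13/10.
The best pure response is day 1 with expected payoff 9/2.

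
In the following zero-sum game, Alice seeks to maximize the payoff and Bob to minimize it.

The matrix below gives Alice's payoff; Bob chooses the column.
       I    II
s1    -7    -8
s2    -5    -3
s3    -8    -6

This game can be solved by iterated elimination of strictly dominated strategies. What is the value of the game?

-5

Row s3 is strictly dominated by row s2 (-5>-8, -3>-6); eliminate s3.
Row s1 is strictly dominated by row s2 (-5>-7, -3>-8); eliminate s1.
Column II is strictly dominated by I for Bob (-5<-3); eliminate II.
Only (s2, I) remains, with payoff -5.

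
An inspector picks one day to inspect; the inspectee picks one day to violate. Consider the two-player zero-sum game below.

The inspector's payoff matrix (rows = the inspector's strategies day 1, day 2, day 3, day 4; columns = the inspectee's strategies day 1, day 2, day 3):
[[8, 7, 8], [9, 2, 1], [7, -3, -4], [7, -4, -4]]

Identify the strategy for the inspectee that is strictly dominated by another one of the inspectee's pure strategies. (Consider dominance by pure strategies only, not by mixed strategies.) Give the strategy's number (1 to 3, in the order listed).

1

The inspectee prefers columns that give the inspector less. Compare day 1 with day 2: 7 < 8, 2 < 9, -3 < 7, -4 < 7.
So day 2 strictly dominates day 1 for the inspectee; day 1 is strictly dominated.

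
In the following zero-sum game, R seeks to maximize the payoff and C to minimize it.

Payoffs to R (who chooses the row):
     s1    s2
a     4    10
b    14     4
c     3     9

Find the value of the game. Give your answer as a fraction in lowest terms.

Row c is strictly dominated by row a, so R never plays it.
The remaining 2×2 game on (a, b) × (s1, s2) has no saddle point. Let R play a with probability p; indifference gives 4p + 14(1−p) = 10p + 4(1−p), so p = 5/8.
Similarly C's optimal q on s1 is 3/8, and the value is 4·(3/8) + (10)·(5/8) = 31/4.

31/4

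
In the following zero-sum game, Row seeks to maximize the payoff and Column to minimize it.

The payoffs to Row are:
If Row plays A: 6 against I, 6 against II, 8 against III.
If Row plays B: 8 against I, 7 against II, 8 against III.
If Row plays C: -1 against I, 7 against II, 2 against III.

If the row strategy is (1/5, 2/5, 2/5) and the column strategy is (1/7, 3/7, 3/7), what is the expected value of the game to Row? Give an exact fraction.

Against (1/7, 3/7, 3/7), each row's expected payoff is A: 48/7; B: 53/7; C: 26/7.
Taking the (1/5, 2/5, 2/5)-weighted average: (1/5)·(48/7) + (2/5)·(53/7) + (2/5)·(26/7) = 206/35.

206/35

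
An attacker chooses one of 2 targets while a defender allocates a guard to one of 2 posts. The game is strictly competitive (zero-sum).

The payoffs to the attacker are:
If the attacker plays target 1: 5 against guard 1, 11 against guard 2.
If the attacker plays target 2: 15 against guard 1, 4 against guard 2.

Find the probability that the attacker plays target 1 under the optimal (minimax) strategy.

Row minima are 5 and 4, so the attacker's maximin is 5; column maxima are 15 and 11, so the defender's minimax is 11. These differ, so the equilibrium is in mixed strategies.
Let the attacker play target 1 with probability p. The defender is indifferent when 5p + 15(1−p) = 11p + 4(1−p), giving p = 11/17.

11/17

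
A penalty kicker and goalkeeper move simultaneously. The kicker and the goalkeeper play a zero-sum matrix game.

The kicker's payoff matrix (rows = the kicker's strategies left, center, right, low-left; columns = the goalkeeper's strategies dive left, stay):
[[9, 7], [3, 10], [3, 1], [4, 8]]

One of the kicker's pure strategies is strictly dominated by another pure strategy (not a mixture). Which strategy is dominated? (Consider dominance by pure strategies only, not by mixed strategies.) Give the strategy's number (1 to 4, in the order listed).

Compare right with left: 9 > 3, 7 > 1.
So left strictly dominates right for the kicker; right is strictly dominated.

3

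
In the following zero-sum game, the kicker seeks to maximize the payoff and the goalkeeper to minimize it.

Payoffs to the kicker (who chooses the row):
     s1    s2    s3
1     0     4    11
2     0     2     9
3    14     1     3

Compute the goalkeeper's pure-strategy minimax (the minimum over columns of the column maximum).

The worst case (largest entry) in each column is s1: 14, s2: 4, s3: 11.
The best (smallest) of these is 4.

4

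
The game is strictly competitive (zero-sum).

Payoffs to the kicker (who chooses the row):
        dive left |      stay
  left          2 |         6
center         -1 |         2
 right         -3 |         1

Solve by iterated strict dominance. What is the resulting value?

2

Column stay is strictly dominated by dive left for the goalkeeper (2<6, -1<2, -3<1); eliminate stay.
Row right is strictly dominated by row left (2>-3); eliminate right.
Row center is strictly dominated by row left (2>-1); eliminate center.
Only (left, dive left) remains, with payoff 2.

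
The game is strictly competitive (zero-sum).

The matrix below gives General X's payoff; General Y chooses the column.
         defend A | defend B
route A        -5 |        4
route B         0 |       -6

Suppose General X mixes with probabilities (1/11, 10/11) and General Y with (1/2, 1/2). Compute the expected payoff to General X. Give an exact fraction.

Against (1/2, 1/2), each row's expected payoff is route A: -1/2; route B: -3.
Taking the (1/11, 10/11)-weighted average: (1/11)·(-1/2) + (10/11)·(-3) = -61/22.

-61/22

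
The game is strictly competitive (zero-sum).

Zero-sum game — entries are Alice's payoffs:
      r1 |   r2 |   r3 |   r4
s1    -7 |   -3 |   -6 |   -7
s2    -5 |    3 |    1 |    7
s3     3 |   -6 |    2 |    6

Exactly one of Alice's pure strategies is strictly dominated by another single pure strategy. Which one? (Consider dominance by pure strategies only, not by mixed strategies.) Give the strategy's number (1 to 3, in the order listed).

1

Compare s1 with s2: -5 > -7, 3 > -3, 1 > -6, 7 > -7.
So s2 strictly dominates s1 for Alice; s1 is strictly dominated.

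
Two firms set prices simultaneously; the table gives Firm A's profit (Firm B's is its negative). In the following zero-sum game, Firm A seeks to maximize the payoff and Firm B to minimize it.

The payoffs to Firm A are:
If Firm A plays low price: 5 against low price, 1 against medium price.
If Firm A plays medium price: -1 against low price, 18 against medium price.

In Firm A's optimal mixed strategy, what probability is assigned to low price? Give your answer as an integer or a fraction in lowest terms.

Row minima are 1 and -1, so Firm A's maximin is 1; column maxima are 5 and 18, so Firm B's minimax is 5. These differ, so the equilibrium is in mixed strategies.
Let Firm A play low price with probability p. Firm B is indifferent when 5p − (1−p) = p + 18(1−p), giving p = 19/23.

19/23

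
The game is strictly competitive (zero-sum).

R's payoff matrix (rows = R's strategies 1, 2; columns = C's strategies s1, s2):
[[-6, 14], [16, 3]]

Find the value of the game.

Row minima are -6 and 3, so R's maximin is 3; column maxima are 16 and 14, so C's minimax is 14. These differ, so the equilibrium is in mixed strategies.
Let R play 1 with probability p. C is indifferent when −6p + 16(1−p) = 14p + 3(1−p), giving p = 13/33.
Let C play s1 with probability q. R is indifferent when −6q + 14(1−q) = 16q + 3(1−q), giving q = 1/3.
The value is -6·(1/3) + (14)·(2/3) = 22/3.

22/3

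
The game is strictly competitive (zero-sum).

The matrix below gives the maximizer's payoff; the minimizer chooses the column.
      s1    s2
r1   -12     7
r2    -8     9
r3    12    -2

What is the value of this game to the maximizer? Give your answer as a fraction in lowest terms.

92/31

Row r1 is strictly dominated by row r2, so the maximizer never plays it.
The remaining 2×2 game on (r2, r3) × (s1, s2) has no saddle point. Let the maximizer play r2 with probability p; indifference gives −8p + 12(1−p) = 9p − 2(1−p), so p = 14/31.
Similarly the minimizer's optimal q on s1 is 11/31, and the value is -8·(11/31) + (9)·(20/31) = 92/31.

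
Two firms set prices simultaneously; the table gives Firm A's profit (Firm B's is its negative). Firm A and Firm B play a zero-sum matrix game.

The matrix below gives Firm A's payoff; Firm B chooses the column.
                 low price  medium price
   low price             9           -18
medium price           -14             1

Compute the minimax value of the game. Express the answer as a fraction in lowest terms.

Row minima are -18 and -14, so Firm A's maximin is -14; column maxima are 9 and 1, so Firm B's minimax is 1. These differ, so the equilibrium is in mixed strategies.
Let Firm A play low price with probability p. Firm B is indifferent when 9p − 14(1−p) = −18p + (1−p), giving p = 5/14.
Let Firm B play low price with probability q. Firm A is indifferent when 9q − 18(1−q) = −14q + (1−q), giving q = 19/42.
The value is 9·(19/42) + (-18)·(23/42) = -81/14.

-81/14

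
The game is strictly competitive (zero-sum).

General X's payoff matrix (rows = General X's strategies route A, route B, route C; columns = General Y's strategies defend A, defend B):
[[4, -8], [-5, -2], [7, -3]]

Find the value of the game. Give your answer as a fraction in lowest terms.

Row route A is strictly dominated by row route C, so General X never plays it.
The remaining 2×2 game on (route B, route C) × (defend A, defend B) has no saddle point. Let General X play route B with probability p; indifference gives −5p + 7(1−p) = −2p − 3(1−p), so p = 10/13.
Similarly General Y's optimal q on defend A is 1/13, and the value is -5·(1/13) + (-2)·(12/13) = -29/13.

-29/13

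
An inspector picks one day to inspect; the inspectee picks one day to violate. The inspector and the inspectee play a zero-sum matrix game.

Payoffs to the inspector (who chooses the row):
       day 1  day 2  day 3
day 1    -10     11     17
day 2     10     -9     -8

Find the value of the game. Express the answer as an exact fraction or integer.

1/2

Column day 3 is strictly dominated by day 2 for the inspectee (it gives the inspector more in every row).
The remaining 2×2 game on (day 1, day 2) × (day 1, day 2) has no saddle point. Let the inspector play day 1 with probability p; indifference gives −10p + 10(1−p) = 11p − 9(1−p), so p = 19/40.
Similarly the inspectee's optimal q on day 1 is 1/2, and the value is -10·(1/2) + (11)·(1/2) = 1/2.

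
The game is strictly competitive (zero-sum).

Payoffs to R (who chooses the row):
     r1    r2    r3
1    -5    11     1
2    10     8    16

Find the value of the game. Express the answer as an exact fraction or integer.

25/3

Column r3 is strictly dominated by r1 for C (it gives R more in every row).
The remaining 2×2 game on (1, 2) × (r1, r2) has no saddle point. Let R play 1 with probability p; indifference gives −5p + 10(1−p) = 11p + 8(1−p), so p = 1/9.
Similarly C's optimal q on r1 is 1/6, and the value is -5·(1/6) + (11)·(5/6) = 25/3.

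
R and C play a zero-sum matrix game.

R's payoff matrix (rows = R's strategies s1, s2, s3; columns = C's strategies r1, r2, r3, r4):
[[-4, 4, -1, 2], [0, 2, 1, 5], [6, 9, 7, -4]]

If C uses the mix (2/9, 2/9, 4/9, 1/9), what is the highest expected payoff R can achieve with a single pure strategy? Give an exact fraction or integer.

s1: (-4)·(2/9) + (4)·(2/9) + (-1)·(4/9) + (2)·(1/9) = -2/9.
s2: (0)·(2/9) + (2)·(2/9) + (1)·(4/9) + (5)·(1/9) = 13/9.
s3: (6)·(2/9) + (9)·(2/9) + (7)·(4/9) + (-4)·(1/9) = 6.
The best pure response is s3 with expected payoff 6.

6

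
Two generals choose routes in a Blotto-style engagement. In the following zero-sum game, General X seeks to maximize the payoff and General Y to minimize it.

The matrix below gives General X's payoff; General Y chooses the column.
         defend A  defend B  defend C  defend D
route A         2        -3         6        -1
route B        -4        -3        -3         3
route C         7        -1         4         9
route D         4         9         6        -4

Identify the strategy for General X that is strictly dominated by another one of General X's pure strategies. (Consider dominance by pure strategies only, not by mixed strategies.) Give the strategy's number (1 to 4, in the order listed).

Compare route B with route C: 7 > -4, -1 > -3, 4 > -3, 9 > 3.
So route C strictly dominates route B for General X; route B is strictly dominated.

2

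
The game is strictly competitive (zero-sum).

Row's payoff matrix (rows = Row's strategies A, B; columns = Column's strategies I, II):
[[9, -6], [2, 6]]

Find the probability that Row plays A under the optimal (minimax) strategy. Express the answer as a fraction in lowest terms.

4/19

Row minima are -6 and 2, so Row's maximin is 2; column maxima are 9 and 6, so Column's minimax is 6. These differ, so the equilibrium is in mixed strategies.
Let Row play A with probability p. Column is indifferent when 9p + 2(1−p) = −6p + 6(1−p), giving p = 4/19.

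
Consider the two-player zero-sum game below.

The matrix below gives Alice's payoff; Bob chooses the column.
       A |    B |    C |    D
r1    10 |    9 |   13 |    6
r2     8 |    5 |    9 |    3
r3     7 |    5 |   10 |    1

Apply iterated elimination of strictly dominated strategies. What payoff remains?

6

Row r2 is strictly dominated by row r1 (10>8, 9>5, 13>9, 6>3); eliminate r2.
Column B is strictly dominated by D for Bob (6<9, 1<5); eliminate B.
Row r3 is strictly dominated by row r1 (10>7, 13>10, 6>1); eliminate r3.
Column C is strictly dominated by A for Bob (10<13); eliminate C.
Column A is strictly dominated by D for Bob (6<10); eliminate A.
Only (r1, D) remains, with payoff 6.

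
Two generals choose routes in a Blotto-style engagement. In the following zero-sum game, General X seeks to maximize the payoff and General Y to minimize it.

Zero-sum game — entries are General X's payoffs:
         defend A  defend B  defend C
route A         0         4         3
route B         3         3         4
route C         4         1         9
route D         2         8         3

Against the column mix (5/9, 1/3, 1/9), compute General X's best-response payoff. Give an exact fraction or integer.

37/9

route A: (0)·(5/9) + (4)·(1/3) + (3)·(1/9) = 5/3.
route B: (3)·(5/9) + (3)·(1/3) + (4)·(1/9) = 28/9.
route C: (4)·(5/9) + (1)·(1/3) + (9)·(1/9) = 32/9.
route D: (2)·(5/9) + (8)·(1/3) + (3)·(1/9) = 37/9.
The best pure response is route D with expected payoff 37/9.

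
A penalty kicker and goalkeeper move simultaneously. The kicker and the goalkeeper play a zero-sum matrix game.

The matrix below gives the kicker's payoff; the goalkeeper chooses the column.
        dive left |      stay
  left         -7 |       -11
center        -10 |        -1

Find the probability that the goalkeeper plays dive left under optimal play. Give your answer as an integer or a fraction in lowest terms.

Row minima are -11 and -10, so the kicker's maximin is -10; column maxima are -7 and -1, so the goalkeeper's minimax is -7. These differ, so the equilibrium is in mixed strategies.
Let the goalkeeper play dive left with probability q. The kicker is indifferent when −7q − 11(1−q) = −10q − (1−q), giving q = 10/13.

10/13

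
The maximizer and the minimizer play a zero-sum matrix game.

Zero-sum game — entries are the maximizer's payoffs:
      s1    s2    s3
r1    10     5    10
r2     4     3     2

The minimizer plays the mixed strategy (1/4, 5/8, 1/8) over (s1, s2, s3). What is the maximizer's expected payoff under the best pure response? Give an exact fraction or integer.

55/8

r1: (10)·(1/4) + (5)·(5/8) + (10)·(1/8) = 55/8.
r2: (4)·(1/4) + (3)·(5/8) + (2)·(1/8) = 25/8.
The best pure response is r1 with expected payoff 55/8.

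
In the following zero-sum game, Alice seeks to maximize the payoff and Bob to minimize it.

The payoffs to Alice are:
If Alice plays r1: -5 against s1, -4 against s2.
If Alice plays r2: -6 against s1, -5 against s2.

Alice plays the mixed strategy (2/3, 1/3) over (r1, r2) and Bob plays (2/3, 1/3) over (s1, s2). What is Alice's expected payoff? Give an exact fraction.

-5

Against (2/3, 1/3), each row's expected payoff is r1: -14/3; r2: -17/3.
Taking the (2/3, 1/3)-weighted average: (2/3)·(-14/3) + (1/3)·(-17/3) = -5.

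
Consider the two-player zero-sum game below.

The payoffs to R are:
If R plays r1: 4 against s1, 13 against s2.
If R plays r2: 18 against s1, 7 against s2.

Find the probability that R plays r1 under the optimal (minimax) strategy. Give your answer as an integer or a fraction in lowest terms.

11/20

Row minima are 4 and 7, so R's maximin is 7; column maxima are 18 and 13, so C's minimax is 13. These differ, so the equilibrium is in mixed strategies.
Let R play r1 with probability p. C is indifferent when 4p + 18(1−p) = 13p + 7(1−p), giving p = 11/20.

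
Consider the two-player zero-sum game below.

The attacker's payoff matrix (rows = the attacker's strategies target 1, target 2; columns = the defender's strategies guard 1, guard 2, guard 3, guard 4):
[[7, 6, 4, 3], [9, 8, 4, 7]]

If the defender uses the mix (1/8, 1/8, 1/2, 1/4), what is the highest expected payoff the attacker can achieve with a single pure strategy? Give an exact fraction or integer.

47/8

target 1: (7)·(1/8) + (6)·(1/8) + (4)·(1/2) + (3)·(1/4) = 35/8.
target 2: (9)·(1/8) + (8)·(1/8) + (4)·(1/2) + (7)·(1/4) = 47/8.
The best pure response is target 2 with expected payoff 47/8.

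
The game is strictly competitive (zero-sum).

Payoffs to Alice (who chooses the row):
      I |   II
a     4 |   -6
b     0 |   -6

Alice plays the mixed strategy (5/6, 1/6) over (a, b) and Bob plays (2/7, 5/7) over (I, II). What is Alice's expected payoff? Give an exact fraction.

Against (2/7, 5/7), each row's expected payoff is a: -22/7; b: -30/7.
Taking the (5/6, 1/6)-weighted average: (5/6)·(-22/7) + (1/6)·(-30/7) = -10/3.

-10/3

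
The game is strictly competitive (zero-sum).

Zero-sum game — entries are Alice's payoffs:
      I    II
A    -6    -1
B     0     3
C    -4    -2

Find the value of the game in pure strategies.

0

Row minima: -6, 0, -4 → Alice's maximin is 0.
Column maxima: 0, 3 → Bob's minimax is 0.
They coincide at (B, I), so the value is 0.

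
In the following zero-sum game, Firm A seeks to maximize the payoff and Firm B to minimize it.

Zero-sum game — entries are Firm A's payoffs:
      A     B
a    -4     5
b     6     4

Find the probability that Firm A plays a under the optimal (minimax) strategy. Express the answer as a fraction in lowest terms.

2/11

Row minima are -4 and 4, so Firm A's maximin is 4; column maxima are 6 and 5, so Firm B's minimax is 5. These differ, so the equilibrium is in mixed strategies.
Let Firm A play a with probability p. Firm B is indifferent when −4p + 6(1−p) = 5p + 4(1−p), giving p = 2/11.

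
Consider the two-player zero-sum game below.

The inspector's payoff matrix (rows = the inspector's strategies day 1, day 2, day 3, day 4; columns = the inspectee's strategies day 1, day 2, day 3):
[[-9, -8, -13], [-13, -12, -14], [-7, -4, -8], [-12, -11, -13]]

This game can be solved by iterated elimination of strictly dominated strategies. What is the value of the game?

-8

Column day 1 is strictly dominated by day 3 for the inspectee (-13<-9, -14<-13, -8<-7, -13<-12); eliminate day 1.
Column day 2 is strictly dominated by day 3 for the inspectee (-13<-8, -14<-12, -8<-4, -13<-11); eliminate day 2.
Row day 2 is strictly dominated by row day 1 (-13>-14); eliminate day 2.
Row day 4 is strictly dominated by row day 3 (-8>-13); eliminate day 4.
Row day 1 is strictly dominated by row day 3 (-8>-13); eliminate day 1.
Only (day 3, day 3) remains, with payoff -8.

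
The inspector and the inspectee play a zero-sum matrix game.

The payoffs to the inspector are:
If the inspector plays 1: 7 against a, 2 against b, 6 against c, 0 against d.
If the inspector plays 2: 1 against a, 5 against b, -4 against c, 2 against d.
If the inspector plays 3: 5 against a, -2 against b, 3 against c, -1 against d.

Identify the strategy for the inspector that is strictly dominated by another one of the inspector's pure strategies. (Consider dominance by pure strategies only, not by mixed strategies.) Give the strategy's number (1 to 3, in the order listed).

Compare 3 with 1: 7 > 5, 2 > -2, 6 > 3, 0 > -1.
So 1 strictly dominates 3 for the inspector; 3 is strictly dominated.

3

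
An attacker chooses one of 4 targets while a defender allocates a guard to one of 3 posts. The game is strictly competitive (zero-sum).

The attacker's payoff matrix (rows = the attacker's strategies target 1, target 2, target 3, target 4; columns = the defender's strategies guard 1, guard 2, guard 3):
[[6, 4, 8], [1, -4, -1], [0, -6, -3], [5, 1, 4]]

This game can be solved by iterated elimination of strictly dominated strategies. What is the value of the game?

Row target 4 is strictly dominated by row target 1 (6>5, 4>1, 8>4); eliminate target 4.
Column guard 1 is strictly dominated by guard 2 for the defender (4<6, -4<1, -6<0); eliminate guard 1.
Row target 3 is strictly dominated by row target 1 (4>-6, 8>-3); eliminate target 3.
Row target 2 is strictly dominated by row target 1 (4>-4, 8>-1); eliminate target 2.
Column guard 3 is strictly dominated by guard 2 for the defender (4<8); eliminate guard 3.
Only (target 1, guard 2) remains, with payoff 4.

4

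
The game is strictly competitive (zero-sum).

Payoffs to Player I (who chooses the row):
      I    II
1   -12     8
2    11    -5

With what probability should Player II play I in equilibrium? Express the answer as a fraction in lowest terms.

Row minima are -12 and -5, so Player I's maximin is -5; column maxima are 11 and 8, so Player II's minimax is 8. These differ, so the equilibrium is in mixed strategies.
Let Player II play I with probability q. Player I is indifferent when −12q + 8(1−q) = 11q − 5(1−q), giving q = 13/36.

13/36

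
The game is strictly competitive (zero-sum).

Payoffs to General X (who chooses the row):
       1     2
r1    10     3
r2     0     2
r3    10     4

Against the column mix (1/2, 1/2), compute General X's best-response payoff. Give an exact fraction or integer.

7

r1: (10)·(1/2) + (3)·(1/2) = 13/2.
r2: (0)·(1/2) + (2)·(1/2) = 1.
r3: (10)·(1/2) + (4)·(1/2) = 7.
The best pure response is r3 with expected payoff 7.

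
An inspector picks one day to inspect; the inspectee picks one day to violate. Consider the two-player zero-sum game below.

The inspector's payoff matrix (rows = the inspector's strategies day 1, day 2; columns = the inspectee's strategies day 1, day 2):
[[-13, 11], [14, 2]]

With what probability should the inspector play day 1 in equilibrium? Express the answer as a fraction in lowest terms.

1/3

Row minima are -13 and 2, so the inspector's maximin is 2; column maxima are 14 and 11, so the inspectee's minimax is 11. These differ, so the equilibrium is in mixed strategies.
Let the inspector play day 1 with probability p. The inspectee is indifferent when −13p + 14(1−p) = 11p + 2(1−p), giving p = 1/3.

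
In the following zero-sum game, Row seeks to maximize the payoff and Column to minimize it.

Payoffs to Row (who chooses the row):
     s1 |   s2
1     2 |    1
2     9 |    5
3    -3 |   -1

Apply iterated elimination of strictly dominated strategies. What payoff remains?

5

Row 3 is strictly dominated by row 1 (2>-3, 1>-1); eliminate 3.
Column s1 is strictly dominated by s2 for Column (1<2, 5<9); eliminate s1.
Row 1 is strictly dominated by row 2 (5>1); eliminate 1.
Only (2, s2) remains, with payoff 5.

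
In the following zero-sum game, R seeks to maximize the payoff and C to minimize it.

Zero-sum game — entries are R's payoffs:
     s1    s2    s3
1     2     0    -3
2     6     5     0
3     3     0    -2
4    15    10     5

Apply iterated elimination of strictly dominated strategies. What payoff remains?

Column s2 is strictly dominated by s3 for C (-3<0, 0<5, -2<0, 5<10); eliminate s2.
Row 2 is strictly dominated by row 4 (15>6, 5>0); eliminate 2.
Column s1 is strictly dominated by s3 for C (-3<2, -2<3, 5<15); eliminate s1.
Row 1 is strictly dominated by row 3 (-2>-3); eliminate 1.
Row 3 is strictly dominated by row 4 (5>-2); eliminate 3.
Only (4, s3) remains, with payoff 5.

5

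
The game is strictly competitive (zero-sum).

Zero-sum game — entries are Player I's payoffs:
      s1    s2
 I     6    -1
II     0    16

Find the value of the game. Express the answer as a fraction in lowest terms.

Row minima are -1 and 0, so Player I's maximin is 0; column maxima are 6 and 16, so Player II's minimax is 6. These differ, so the equilibrium is in mixed strategies.
Let Player I play I with probability p. Player II is indifferent when 6p = −p + 16(1−p), giving p = 16/23.
Let Player II play s1 with probability q. Player I is indifferent when 6q − (1−q) = 16(1−q), giving q = 17/23.
The value is 6·(17/23) + (-1)·(6/23) = 96/23.

96/23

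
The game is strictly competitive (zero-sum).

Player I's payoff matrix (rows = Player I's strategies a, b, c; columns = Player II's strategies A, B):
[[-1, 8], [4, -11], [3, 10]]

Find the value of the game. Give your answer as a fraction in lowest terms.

73/22

Row a is strictly dominated by row c, so Player I never plays it.
The remaining 2×2 game on (b, c) × (A, B) has no saddle point. Let Player I play b with probability p; indifference gives 4p + 3(1−p) = −11p + 10(1−p), so p = 7/22.
Similarly Player II's optimal q on A is 21/22, and the value is 4·(21/22) + (-11)·(1/22) = 73/22.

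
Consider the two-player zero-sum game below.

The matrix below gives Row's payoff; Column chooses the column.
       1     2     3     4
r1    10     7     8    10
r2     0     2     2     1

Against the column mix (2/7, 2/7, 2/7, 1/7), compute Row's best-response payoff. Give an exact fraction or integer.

60/7

r1: (10)·(2/7) + (7)·(2/7) + (8)·(2/7) + (10)·(1/7) = 60/7.
r2: (0)·(2/7) + (2)·(2/7) + (2)·(2/7) + (1)·(1/7) = 9/7.
The best pure response is r1 with expected payoff 60/7.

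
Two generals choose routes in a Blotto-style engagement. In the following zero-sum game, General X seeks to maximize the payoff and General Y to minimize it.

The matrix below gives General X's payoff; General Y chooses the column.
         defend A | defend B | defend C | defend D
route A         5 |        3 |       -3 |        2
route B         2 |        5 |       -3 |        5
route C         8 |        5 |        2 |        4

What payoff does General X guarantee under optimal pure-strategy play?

Row minima: -3, -3, 2 → General X's maximin is 2.
Column maxima: 8, 5, 2, 5 → General Y's minimax is 2.
They coincide at (route C, defend C), so the value is 2.

2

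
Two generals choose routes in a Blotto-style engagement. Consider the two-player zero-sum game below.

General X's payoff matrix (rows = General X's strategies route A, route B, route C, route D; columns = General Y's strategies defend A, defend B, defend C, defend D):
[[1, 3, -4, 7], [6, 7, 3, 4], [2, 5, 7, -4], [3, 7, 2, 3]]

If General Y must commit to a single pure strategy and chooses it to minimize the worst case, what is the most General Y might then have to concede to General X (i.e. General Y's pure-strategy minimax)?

6

The worst case (largest entry) in each column is defend A: 6, defend B: 7, defend C: 7, defend D: 7.
The best (smallest) of these is 6.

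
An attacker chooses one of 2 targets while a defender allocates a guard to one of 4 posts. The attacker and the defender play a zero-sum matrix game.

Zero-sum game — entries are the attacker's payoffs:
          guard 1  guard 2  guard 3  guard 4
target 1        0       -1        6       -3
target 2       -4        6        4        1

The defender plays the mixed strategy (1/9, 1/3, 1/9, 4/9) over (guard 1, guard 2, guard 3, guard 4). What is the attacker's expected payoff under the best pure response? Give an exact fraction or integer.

22/9

target 1: (0)·(1/9) + (-1)·(1/3) + (6)·(1/9) + (-3)·(4/9) = -1.
target 2: (-4)·(1/9) + (6)·(1/3) + (4)·(1/9) + (1)·(4/9) = 22/9.
The best pure response is target 2 with expected payoff 22/9.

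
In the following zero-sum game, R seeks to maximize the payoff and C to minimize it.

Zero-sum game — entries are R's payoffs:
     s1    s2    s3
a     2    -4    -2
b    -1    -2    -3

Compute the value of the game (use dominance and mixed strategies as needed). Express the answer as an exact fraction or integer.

Column s1 is strictly dominated by s3 for C (it gives R more in every row).
The remaining 2×2 game on (a, b) × (s2, s3) has no saddle point. Let R play a with probability p; indifference gives −4p − 2(1−p) = −2p − 3(1−p), so p = 1/3.
Similarly C's optimal q on s2 is 1/3, and the value is -4·(1/3) + (-2)·(2/3) = -8/3.

-8/3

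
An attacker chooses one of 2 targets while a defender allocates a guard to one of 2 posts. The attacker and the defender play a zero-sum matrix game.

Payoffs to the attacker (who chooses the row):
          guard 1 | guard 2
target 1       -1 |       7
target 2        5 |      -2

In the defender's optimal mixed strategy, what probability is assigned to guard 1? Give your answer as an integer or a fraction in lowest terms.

Row minima are -1 and -2, so the attacker's maximin is -1; column maxima are 5 and 7, so the defender's minimax is 5. These differ, so the equilibrium is in mixed strategies.
Let the defender play guard 1 with probability q. The attacker is indifferent when −q + 7(1−q) = 5q − 2(1−q), giving q = 3/5.

3/5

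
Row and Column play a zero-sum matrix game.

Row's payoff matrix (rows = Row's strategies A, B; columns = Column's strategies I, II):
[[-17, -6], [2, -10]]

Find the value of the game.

-182/23

Row minima are -17 and -10, so Row's maximin is -10; column maxima are 2 and -6, so Column's minimax is -6. These differ, so the equilibrium is in mixed strategies.
Let Row play A with probability p. Column is indifferent when −17p + 2(1−p) = −6p − 10(1−p), giving p = 12/23.
Let Column play I with probability q. Row is indifferent when −17q − 6(1−q) = 2q − 10(1−q), giving q = 4/23.
The value is -17·(4/23) + (-6)·(19/23) = -182/23.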